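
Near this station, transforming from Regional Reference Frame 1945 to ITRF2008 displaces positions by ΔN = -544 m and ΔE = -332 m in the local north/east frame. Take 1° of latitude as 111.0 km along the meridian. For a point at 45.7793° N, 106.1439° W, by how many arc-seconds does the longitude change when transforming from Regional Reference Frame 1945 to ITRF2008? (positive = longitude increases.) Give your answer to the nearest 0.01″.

Δλ = -15.44″

At latitude 45.7793°, cos φ = 0.697424.
1° of longitude at this latitude = 111.0 × cos φ = 77.41 km, so Δλ = -332.0 / 77414.1 = -0.0042886° = -15.439″.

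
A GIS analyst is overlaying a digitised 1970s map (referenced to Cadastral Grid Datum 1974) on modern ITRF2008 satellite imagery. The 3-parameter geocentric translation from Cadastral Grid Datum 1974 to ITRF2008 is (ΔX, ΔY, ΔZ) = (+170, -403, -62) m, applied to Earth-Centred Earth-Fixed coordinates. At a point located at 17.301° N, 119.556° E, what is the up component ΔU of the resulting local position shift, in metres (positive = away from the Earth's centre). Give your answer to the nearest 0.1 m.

ΔU = -433.2 m

At φ = 17.301°, λ = 119.556°: sin φ = 0.297392, cos φ = 0.954756, sin λ = 0.869874, cos λ = -0.493274.
ΔU = cos φ cos λ·ΔX + cos φ sin λ·ΔY + sin φ·ΔZ = (0.954756)(-0.493274)(170) + (0.954756)(0.869874)(-403) + (0.297392)(-62) = -433.20 m.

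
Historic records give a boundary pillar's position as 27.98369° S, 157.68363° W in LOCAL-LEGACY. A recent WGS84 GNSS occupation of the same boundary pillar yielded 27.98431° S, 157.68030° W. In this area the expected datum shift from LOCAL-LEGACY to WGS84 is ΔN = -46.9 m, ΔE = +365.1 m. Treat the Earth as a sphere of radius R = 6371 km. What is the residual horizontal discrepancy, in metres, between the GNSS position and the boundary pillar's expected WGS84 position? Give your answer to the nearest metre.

44 m

Observed coordinate differences: Δφ = -0.00062°, Δλ = +0.00333°.
Converting to metres (1° lat = 111195 m, cos φ = 0.883081): observed ΔN = -68.9 m, observed ΔE = 327.0 m.
Subtracting the expected shift leaves a residual of -68.9 − (-46.9) = -22.0 m north and 327.0 − (365.1) = -38.1 m east.
Residual distance = √((-22.0)² + (-38.1)²) = 44.0 m.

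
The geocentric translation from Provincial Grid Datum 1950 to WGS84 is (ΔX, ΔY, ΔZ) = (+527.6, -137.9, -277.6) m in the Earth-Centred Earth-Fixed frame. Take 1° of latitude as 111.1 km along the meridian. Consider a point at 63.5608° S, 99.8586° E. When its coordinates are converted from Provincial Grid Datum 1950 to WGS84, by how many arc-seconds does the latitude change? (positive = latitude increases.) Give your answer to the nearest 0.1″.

sin φ = -0.895407, cos φ = 0.445248, sin λ = 0.985233, cos λ = -0.171217.
North component: ΔN = −sin φ cos λ·ΔX − sin φ sin λ·ΔY + cos φ·ΔZ = −(-0.895407)(-0.171217)(527.6) − (-0.895407)(0.985233)(-137.9) + (0.445248)(-277.6) = -326.14 m.
1° of latitude spans 111100 m, so Δφ = -326.14 / 111100 × 3600 = -10.568″.

Δφ = -10.6″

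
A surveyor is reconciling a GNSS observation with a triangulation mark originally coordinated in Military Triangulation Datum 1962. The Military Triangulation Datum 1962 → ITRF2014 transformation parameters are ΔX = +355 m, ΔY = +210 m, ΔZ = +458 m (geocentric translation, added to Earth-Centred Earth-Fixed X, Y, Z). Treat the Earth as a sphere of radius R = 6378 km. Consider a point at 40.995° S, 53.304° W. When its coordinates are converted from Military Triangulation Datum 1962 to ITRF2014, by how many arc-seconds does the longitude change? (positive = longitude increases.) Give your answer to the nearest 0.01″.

Δλ = 17.57″

sin φ = -0.655993, cos φ = 0.754767, sin λ = -0.801817, cos λ = 0.597569.
East component: ΔE = −sin λ·ΔX + cos λ·ΔY = −(-0.801817)(355) + (0.597569)(210) = 410.13 m.
1° of latitude spans πR/180 = 111317 m; at latitude φ, 1° of longitude spans that × cos φ = 84018.5 m, so Δλ = 410.13 / 84018.5 × 3600 = 17.573″.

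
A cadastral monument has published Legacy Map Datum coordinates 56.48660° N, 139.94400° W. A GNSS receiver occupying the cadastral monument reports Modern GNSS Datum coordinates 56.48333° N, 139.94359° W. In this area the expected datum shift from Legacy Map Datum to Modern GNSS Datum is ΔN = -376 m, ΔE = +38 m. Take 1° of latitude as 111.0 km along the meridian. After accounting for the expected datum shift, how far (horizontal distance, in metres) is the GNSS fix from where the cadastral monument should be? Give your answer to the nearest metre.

Observed coordinate differences: Δφ = -0.00327°, Δλ = +0.00041°.
Converting to metres (1° lat = 111000 m, cos φ = 0.552132): observed ΔN = -363.0 m, observed ΔE = 25.1 m.
Subtracting the expected shift leaves a residual of -363.0 − (-376) = 13.0 m north and 25.1 − (38) = -12.9 m east.
Residual distance = √(13.0² + (-12.9)²) = 18.3 m.

18 m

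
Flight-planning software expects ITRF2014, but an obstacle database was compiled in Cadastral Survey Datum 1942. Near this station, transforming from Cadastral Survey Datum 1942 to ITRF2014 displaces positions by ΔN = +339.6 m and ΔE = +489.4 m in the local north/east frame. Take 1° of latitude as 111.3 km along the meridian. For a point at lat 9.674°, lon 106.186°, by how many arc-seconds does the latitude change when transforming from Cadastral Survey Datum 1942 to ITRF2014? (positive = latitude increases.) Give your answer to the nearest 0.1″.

1° of latitude = 111.3 km, so Δφ = 339.6 / 111300 = 0.0030512° = 10.984″.

Δφ = 11.0″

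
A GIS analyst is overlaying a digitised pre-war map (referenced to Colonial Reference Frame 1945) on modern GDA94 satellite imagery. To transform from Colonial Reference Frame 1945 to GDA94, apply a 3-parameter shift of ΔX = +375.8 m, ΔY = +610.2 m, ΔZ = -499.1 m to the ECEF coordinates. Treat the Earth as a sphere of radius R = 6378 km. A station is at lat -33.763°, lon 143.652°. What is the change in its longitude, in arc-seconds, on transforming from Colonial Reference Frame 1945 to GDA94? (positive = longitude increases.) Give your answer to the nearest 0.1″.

Δλ = -27.8″

sin φ = -0.555759, cos φ = 0.831344, sin λ = 0.592688, cos λ = -0.805432.
East component: ΔE = −sin λ·ΔX + cos λ·ΔY = −(0.592688)(375.8) + (-0.805432)(610.2) = -714.21 m.
1° of latitude spans πR/180 = 111317 m; at latitude φ, 1° of longitude spans that × cos φ = 92542.8 m, so Δλ = -714.21 / 92542.8 × 3600 = -27.783″.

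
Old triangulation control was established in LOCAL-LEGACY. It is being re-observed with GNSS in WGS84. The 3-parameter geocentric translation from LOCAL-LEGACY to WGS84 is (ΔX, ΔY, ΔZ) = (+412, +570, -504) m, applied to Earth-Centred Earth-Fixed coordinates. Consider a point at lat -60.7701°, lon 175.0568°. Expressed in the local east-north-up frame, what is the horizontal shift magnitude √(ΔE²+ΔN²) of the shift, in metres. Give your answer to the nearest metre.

The local east axis at (φ, λ) is (−sin λ, cos λ, 0), so ΔE = −sin(175.0568°)·412 + cos(175.0568°)·570 = -603.38 m.
The local north axis is (−sin φ cos λ, −sin φ sin λ, cos φ), giving ΔN = -358.202 + 42.862 − 246.111 = -561.45 m.
Horizontal magnitude = √(ΔE² + ΔN²) = √((-603.38)² + (-561.45)²) = 824.19 m.

824 m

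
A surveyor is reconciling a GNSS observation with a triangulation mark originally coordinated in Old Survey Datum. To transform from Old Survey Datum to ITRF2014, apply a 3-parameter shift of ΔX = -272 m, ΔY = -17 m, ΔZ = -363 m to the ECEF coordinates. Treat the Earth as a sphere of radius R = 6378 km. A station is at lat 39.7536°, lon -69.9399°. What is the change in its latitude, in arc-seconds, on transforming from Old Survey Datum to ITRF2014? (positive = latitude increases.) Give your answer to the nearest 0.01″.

sin φ = 0.639487, cos φ = 0.768802, sin λ = -0.939333, cos λ = 0.343006.
North component: ΔN = −sin φ cos λ·ΔX − sin φ sin λ·ΔY + cos φ·ΔZ = −(0.639487)(0.343006)(-272) − (0.639487)(-0.939333)(-17) + (0.768802)(-363) = -229.62 m.
1° of latitude spans πR/180 = 111317 m, so Δφ = -229.62 / 111317 × 3600 = -7.426″.

Δφ = -7.43″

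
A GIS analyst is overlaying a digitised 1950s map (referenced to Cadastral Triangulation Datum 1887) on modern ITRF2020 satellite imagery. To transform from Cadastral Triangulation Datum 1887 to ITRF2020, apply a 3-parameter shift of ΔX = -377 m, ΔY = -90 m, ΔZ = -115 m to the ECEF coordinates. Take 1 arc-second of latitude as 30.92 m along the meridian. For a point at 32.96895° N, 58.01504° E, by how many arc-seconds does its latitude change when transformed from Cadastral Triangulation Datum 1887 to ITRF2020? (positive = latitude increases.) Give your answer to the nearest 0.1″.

sin φ = 0.544184, cos φ = 0.838966, sin λ = 0.848187, cos λ = 0.529697.
North component: ΔN = −sin φ cos λ·ΔX − sin φ sin λ·ΔY + cos φ·ΔZ = −(0.544184)(0.529697)(-377) − (0.544184)(0.848187)(-90) + (0.838966)(-115) = 53.73 m.
1° of latitude spans 3600 × 30.92 = 111312 m, so Δφ = 53.73 / 111312 × 3600 = 1.738″.

Δφ = 1.7″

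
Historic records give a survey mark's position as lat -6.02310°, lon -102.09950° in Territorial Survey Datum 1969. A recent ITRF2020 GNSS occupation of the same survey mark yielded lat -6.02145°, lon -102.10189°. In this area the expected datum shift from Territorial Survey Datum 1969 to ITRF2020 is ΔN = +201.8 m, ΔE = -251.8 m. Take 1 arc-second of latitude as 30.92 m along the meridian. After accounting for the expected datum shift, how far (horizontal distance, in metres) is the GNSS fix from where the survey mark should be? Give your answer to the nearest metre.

Observed coordinate differences: Δφ = +0.00165°, Δλ = -0.00239°.
Converting to metres (1° lat = 111312 m, cos φ = 0.994480): observed ΔN = 183.7 m, observed ΔE = -264.6 m.
Subtracting the expected shift leaves a residual of 183.7 − (201.8) = -18.1 m north and -264.6 − (-251.8) = -12.8 m east.
Residual distance = √((-18.1)² + (-12.8)²) = 22.2 m.

22 m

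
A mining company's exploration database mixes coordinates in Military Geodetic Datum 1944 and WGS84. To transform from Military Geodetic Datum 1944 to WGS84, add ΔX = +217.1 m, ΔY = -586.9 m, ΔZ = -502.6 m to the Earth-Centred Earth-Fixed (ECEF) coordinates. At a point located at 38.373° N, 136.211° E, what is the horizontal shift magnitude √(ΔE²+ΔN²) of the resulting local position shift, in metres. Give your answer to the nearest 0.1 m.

At φ = 38.373°, λ = 136.211°: sin φ = 0.620778, cos φ = 0.783986, sin λ = 0.692005, cos λ = -0.721893.
ΔE = −sin λ·ΔX + cos λ·ΔY = −(0.692005)·(217.1) + (-0.721893)·(-586.9) = 273.44 m.
ΔN = −sin φ cos λ·ΔX − sin φ sin λ·ΔY + cos φ·ΔZ = −(0.620778)(-0.721893)(217.1) − (0.620778)(0.692005)(-586.9) + (0.783986)(-502.6) = -44.62 m.
Horizontal magnitude = √(ΔE² + ΔN²) = √(273.44² + (-44.62)²) = 277.06 m.

277.1 m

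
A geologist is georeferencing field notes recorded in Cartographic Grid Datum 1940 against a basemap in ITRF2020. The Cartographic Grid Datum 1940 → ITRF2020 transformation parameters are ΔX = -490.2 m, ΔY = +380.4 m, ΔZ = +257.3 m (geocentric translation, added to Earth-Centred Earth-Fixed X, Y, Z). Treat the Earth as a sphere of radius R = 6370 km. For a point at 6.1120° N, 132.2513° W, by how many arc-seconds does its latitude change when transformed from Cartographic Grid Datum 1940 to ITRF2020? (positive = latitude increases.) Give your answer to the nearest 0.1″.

Δφ = 8.1″

sin φ = 0.106472, cos φ = 0.994316, sin λ = -0.740203, cos λ = -0.672384.
North component: ΔN = −sin φ cos λ·ΔX − sin φ sin λ·ΔY + cos φ·ΔZ = −(0.106472)(-0.672384)(-490.2) − (0.106472)(-0.740203)(380.4) + (0.994316)(257.3) = 250.72 m.
1° of latitude spans πR/180 = 111177 m, so Δφ = 250.72 / 111177 × 3600 = 8.119″.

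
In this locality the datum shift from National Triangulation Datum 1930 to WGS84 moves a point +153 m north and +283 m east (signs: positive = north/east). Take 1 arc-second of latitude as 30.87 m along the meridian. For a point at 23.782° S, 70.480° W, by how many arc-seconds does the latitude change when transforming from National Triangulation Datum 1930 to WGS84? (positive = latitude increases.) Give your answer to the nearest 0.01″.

1″ of latitude = 30.87 m, so Δφ = 153.0 / 30.87 = 4.956″.

Δφ = 4.96″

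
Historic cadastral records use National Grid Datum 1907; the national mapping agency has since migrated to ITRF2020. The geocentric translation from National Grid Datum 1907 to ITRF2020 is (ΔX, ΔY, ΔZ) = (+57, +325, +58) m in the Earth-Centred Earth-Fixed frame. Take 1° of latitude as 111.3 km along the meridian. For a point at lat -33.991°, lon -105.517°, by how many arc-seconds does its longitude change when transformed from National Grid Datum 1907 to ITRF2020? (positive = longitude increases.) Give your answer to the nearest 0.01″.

Δλ = -1.25″

sin φ = -0.559063, cos φ = 0.829125, sin λ = -0.963551, cos λ = -0.267524.
East component: ΔE = −sin λ·ΔX + cos λ·ΔY = −(-0.963551)(57) + (-0.267524)(325) = -32.02 m.
1° of latitude spans 111300 m; at latitude φ, 1° of longitude spans that × cos φ = 92281.7 m, so Δλ = -32.02 / 92281.7 × 3600 = -1.249″.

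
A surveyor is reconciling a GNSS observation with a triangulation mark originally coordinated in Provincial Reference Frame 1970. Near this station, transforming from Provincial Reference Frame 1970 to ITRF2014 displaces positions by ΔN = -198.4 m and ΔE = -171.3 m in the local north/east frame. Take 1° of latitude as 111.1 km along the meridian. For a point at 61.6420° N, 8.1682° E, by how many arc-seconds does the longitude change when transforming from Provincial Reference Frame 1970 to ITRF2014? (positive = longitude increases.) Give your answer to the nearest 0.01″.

Δλ = -11.69″

At latitude 61.6420°, cos φ = 0.474979.
1° of longitude at this latitude = 111.1 × cos φ = 52.77 km, so Δλ = -171.3 / 52770.2 = -0.0032462° = -11.686″.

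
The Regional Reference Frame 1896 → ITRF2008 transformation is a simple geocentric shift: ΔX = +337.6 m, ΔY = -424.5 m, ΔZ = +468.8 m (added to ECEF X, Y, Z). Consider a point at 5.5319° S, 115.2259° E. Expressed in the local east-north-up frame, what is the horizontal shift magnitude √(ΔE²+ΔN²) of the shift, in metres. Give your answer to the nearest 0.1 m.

434.0 m

At φ = -5.5319°, λ = 115.2259°: sin φ = -0.096400, cos φ = 0.995343, sin λ = 0.904634, cos λ = -0.426188.
ΔE = −sin λ·ΔX + cos λ·ΔY = −(0.904634)·(337.6) + (-0.426188)·(-424.5) = -124.49 m.
ΔN = −sin φ cos λ·ΔX − sin φ sin λ·ΔY + cos φ·ΔZ = −(-0.096400)(-0.426188)(337.6) − (-0.096400)(0.904634)(-424.5) + (0.995343)(468.8) = 415.73 m.
Horizontal magnitude = √(ΔE² + ΔN²) = √((-124.49)² + 415.73²) = 433.97 m.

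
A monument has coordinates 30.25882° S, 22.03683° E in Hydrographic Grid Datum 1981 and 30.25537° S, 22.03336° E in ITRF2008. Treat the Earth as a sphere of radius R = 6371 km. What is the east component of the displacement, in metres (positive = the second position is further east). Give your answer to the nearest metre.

Δφ = -30.25537° − -30.25882° = +0.00345°; Δλ = 22.03336° − 22.03683° = -0.00347°.
1° along a meridian = πR/180 = 111195 m.
ΔN = Δφ × 111195 = 383.6 m; ΔE = Δλ × 111195 × cos(-30.25882°) = -0.00347 × 111195 × 0.863758 = -333.3 m.

ΔE = -333 m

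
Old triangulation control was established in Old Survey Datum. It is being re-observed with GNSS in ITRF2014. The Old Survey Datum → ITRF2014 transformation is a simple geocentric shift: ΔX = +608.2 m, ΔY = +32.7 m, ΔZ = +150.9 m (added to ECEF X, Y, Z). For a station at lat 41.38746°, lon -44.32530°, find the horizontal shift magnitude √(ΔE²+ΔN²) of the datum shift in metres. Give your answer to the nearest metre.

476 m

At φ = 41.38746°, λ = -44.32530°: sin φ = 0.661148, cos φ = 0.750256, sin λ = -0.698731, cos λ = 0.715384.
ΔE = −sin λ·ΔX + cos λ·ΔY = −(-0.698731)·(608.2) + (0.715384)·(32.7) = 448.36 m.
ΔN = −sin φ cos λ·ΔX − sin φ sin λ·ΔY + cos φ·ΔZ = −(0.661148)(0.715384)(608.2) − (0.661148)(-0.698731)(32.7) + (0.750256)(150.9) = -159.34 m.
Horizontal magnitude = √(ΔE² + ΔN²) = √(448.36² + (-159.34)²) = 475.83 m.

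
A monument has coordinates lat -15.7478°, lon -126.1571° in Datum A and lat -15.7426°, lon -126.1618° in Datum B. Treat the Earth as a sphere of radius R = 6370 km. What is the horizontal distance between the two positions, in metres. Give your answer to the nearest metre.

766 m

Δφ = -15.7426° − -15.7478° = +0.0052°; Δλ = -126.1618° − -126.1571° = -0.0047°.
1° along a meridian = πR/180 = 111177 m.
ΔN = Δφ × 111177 = 578.1 m; ΔE = Δλ × 111177 × cos(-15.7478°) = -0.0047 × 111177 × 0.962466 = -502.9 m.
Distance = √(ΔE² + ΔN²) = √((-502.9)² + 578.1²) = 766.3 m.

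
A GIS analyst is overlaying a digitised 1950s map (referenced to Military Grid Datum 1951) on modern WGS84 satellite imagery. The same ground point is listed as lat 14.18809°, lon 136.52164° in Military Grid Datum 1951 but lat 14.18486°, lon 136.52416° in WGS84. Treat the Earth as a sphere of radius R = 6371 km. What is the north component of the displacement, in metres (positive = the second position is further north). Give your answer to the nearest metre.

Δφ = 14.18486° − 14.18809° = -0.00323°; Δλ = 136.52416° − 136.52164° = +0.00252°.
1° along a meridian = πR/180 = 111195 m.
ΔN = Δφ × 111195 = -359.2 m; ΔE = Δλ × 111195 × cos(14.18809°) = +0.00252 × 111195 × 0.969496 = 271.7 m.

ΔN = -359 m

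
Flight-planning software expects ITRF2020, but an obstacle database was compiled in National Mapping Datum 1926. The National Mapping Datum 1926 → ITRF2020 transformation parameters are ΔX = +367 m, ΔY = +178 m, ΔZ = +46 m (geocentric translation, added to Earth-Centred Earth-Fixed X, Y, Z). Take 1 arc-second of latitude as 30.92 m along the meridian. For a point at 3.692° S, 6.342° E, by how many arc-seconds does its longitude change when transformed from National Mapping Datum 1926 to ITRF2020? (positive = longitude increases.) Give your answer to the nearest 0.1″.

sin φ = -0.064393, cos φ = 0.997925, sin λ = 0.110463, cos λ = 0.993880.
East component: ΔE = −sin λ·ΔX + cos λ·ΔY = −(0.110463)(367) + (0.993880)(178) = 136.37 m.
1° of latitude spans 3600 × 30.92 = 111312 m; at latitude φ, 1° of longitude spans that × cos φ = 111081.0 m, so Δλ = 136.37 / 111081.0 × 3600 = 4.420″.

Δλ = 4.4″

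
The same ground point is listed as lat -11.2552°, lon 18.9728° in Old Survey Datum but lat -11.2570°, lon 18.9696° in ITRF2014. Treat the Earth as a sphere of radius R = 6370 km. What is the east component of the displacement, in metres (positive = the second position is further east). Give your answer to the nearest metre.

Δφ = -11.2570° − -11.2552° = -0.0018°; Δλ = 18.9696° − 18.9728° = -0.0032°.
1° along a meridian = πR/180 = 111177 m.
ΔN = Δφ × 111177 = -200.1 m; ΔE = Δλ × 111177 × cos(-11.2552°) = -0.0032 × 111177 × 0.980768 = -348.9 m.

ΔE = -349 m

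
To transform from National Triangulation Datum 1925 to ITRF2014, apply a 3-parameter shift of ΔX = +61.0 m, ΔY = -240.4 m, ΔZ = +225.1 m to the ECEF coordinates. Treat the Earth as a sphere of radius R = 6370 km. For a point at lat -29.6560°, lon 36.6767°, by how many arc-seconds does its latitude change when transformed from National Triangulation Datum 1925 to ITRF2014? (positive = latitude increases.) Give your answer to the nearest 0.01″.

Δφ = 4.82″

sin φ = -0.494791, cos φ = 0.869012, sin λ = 0.597299, cos λ = 0.802019.
North component: ΔN = −sin φ cos λ·ΔX − sin φ sin λ·ΔY + cos φ·ΔZ = −(-0.494791)(0.802019)(61.0) − (-0.494791)(0.597299)(-240.4) + (0.869012)(225.1) = 148.77 m.
1° of latitude spans πR/180 = 111177 m, so Δφ = 148.77 / 111177 × 3600 = 4.817″.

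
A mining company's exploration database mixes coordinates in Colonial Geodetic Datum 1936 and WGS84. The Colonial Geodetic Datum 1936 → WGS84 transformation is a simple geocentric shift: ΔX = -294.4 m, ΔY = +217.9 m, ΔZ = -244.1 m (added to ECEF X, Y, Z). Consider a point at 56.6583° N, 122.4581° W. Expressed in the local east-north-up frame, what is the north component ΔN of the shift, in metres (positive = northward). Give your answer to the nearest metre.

ΔN = -113 m

The local north axis is (−sin φ cos λ, −sin φ sin λ, cos φ), giving ΔN = -131.994 + 153.599 − 134.165 = -112.56 m.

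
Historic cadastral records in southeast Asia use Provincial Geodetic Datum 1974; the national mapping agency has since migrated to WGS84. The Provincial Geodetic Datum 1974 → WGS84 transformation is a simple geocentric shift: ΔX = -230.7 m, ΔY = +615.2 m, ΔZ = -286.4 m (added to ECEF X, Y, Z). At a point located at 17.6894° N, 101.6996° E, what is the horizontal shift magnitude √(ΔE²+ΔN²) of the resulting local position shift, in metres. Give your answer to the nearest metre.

481 m

At φ = 17.6894°, λ = 101.6996°: sin φ = 0.303857, cos φ = 0.952718, sin λ = 0.979224, cos λ = -0.202780.
ΔE = −sin λ·ΔX + cos λ·ΔY = −(0.979224)·(-230.7) + (-0.202780)·(615.2) = 101.16 m.
ΔN = −sin φ cos λ·ΔX − sin φ sin λ·ΔY + cos φ·ΔZ = −(0.303857)(-0.202780)(-230.7) − (0.303857)(0.979224)(615.2) + (0.952718)(-286.4) = -470.12 m.
Horizontal magnitude = √(ΔE² + ΔN²) = √(101.16² + (-470.12)²) = 480.88 m.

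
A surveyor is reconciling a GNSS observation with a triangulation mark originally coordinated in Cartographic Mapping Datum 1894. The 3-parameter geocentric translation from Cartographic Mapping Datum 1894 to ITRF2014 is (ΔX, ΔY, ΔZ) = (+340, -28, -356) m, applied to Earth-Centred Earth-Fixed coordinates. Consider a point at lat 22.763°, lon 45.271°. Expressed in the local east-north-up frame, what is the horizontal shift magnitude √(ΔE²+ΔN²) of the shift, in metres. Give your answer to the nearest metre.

489 m

At φ = 22.763°, λ = 45.271°: sin φ = 0.386920, cos φ = 0.922113, sin λ = 0.710443, cos λ = 0.703754.
ΔE = −sin λ·ΔX + cos λ·ΔY = −(0.710443)·(340) + (0.703754)·(-28) = -261.26 m.
ΔN = −sin φ cos λ·ΔX − sin φ sin λ·ΔY + cos φ·ΔZ = −(0.386920)(0.703754)(340) − (0.386920)(0.710443)(-28) + (0.922113)(-356) = -413.16 m.
Horizontal magnitude = √(ΔE² + ΔN²) = √((-261.26)² + (-413.16)²) = 488.83 m.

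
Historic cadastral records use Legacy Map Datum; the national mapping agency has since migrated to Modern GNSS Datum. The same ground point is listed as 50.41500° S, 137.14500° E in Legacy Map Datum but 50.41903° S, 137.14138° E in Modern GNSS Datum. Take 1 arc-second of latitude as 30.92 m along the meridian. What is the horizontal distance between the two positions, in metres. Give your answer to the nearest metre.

517 m

Δφ = -50.41903° − -50.41500° = -0.00403°; Δλ = 137.14138° − 137.14500° = -0.00362°.
1° of latitude = 3600 × 30.92 = 111312 m.
ΔN = Δφ × 111312 = -448.6 m; ΔE = Δλ × 111312 × cos(-50.41500°) = -0.00362 × 111312 × 0.637222 = -256.8 m.
Distance = √(ΔE² + ΔN²) = √((-256.8)² + (-448.6)²) = 516.9 m.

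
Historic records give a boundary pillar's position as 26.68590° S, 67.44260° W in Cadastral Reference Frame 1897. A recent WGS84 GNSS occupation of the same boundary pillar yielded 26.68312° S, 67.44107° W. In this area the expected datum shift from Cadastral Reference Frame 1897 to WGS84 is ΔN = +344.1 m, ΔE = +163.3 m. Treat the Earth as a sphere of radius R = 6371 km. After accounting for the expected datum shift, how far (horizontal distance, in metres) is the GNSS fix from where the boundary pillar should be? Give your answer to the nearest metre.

Observed coordinate differences: Δφ = +0.00278°, Δλ = +0.00153°.
Converting to metres (1° lat = 111195 m, cos φ = 0.893482): observed ΔN = 309.1 m, observed ΔE = 152.0 m.
Subtracting the expected shift leaves a residual of 309.1 − (344.1) = -35.0 m north and 152.0 − (163.3) = -11.3 m east.
Residual distance = √((-35.0)² + (-11.3)²) = 36.8 m.

37 m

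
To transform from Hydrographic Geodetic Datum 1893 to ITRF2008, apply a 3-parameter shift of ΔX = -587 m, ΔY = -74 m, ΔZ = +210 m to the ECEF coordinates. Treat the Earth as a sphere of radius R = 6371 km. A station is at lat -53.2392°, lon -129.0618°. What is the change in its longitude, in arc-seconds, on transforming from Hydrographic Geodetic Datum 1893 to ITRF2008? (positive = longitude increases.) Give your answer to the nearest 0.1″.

Δλ = -22.1″

sin φ = -0.801141, cos φ = 0.598476, sin λ = -0.776467, cos λ = -0.630158.
East component: ΔE = −sin λ·ΔX + cos λ·ΔY = −(-0.776467)(-587) + (-0.630158)(-74) = -409.15 m.
1° of latitude spans πR/180 = 111195 m; at latitude φ, 1° of longitude spans that × cos φ = 66547.5 m, so Δλ = -409.15 / 66547.5 × 3600 = -22.134″.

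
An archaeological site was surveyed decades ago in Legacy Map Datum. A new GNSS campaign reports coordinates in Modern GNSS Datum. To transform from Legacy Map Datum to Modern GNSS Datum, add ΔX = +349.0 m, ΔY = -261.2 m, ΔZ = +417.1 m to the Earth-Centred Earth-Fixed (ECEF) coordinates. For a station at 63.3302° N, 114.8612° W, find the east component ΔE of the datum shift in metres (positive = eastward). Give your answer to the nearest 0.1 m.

The local east axis at (φ, λ) is (−sin λ, cos λ, 0), so ΔE = −sin(-114.8612°)·349.0 + cos(-114.8612°)·(-261.2) = 426.47 m.

ΔE = 426.5 m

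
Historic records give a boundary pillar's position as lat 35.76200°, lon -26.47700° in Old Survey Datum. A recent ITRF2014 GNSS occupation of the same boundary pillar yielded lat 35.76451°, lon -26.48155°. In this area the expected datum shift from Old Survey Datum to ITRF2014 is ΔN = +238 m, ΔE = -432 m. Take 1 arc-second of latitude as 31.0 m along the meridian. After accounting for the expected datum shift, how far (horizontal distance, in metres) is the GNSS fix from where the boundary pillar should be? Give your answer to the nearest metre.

47 m

Observed coordinate differences: Δφ = +0.00251°, Δλ = -0.00455°.
Converting to metres (1° lat = 111600 m, cos φ = 0.811452): observed ΔN = 280.1 m, observed ΔE = -412.0 m.
Subtracting the expected shift leaves a residual of 280.1 − (238) = 42.1 m north and -412.0 − (-432) = 20.0 m east.
Residual distance = √(42.1² + 20.0²) = 46.6 m.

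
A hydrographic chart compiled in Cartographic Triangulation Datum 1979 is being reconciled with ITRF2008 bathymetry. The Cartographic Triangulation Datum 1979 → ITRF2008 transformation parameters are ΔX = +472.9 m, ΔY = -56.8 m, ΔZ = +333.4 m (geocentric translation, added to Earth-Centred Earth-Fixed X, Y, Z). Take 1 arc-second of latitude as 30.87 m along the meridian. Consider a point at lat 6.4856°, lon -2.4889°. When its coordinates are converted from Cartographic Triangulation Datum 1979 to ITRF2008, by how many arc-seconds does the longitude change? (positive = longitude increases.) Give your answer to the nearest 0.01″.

Δλ = -1.18″

sin φ = 0.112953, cos φ = 0.993600, sin λ = -0.043426, cos λ = 0.999057.
East component: ΔE = −sin λ·ΔX + cos λ·ΔY = −(-0.043426)(472.9) + (0.999057)(-56.8) = -36.21 m.
1° of latitude spans 3600 × 30.87 = 111132 m; at latitude φ, 1° of longitude spans that × cos φ = 110420.8 m, so Δλ = -36.21 / 110420.8 × 3600 = -1.181″.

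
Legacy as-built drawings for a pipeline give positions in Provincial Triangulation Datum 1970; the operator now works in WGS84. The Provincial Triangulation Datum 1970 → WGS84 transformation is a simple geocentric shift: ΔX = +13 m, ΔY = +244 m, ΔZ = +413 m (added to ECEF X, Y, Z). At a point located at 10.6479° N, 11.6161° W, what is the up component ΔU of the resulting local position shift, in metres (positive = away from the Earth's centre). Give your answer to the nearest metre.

At φ = 10.6479°, λ = -11.6161°: sin φ = 0.184773, cos φ = 0.982781, sin λ = -0.201353, cos λ = 0.979519.
ΔU = cos φ cos λ·ΔX + cos φ sin λ·ΔY + sin φ·ΔZ = (0.982781)(0.979519)(13) + (0.982781)(-0.201353)(244) + (0.184773)(413) = 40.54 m.

ΔU = 41 m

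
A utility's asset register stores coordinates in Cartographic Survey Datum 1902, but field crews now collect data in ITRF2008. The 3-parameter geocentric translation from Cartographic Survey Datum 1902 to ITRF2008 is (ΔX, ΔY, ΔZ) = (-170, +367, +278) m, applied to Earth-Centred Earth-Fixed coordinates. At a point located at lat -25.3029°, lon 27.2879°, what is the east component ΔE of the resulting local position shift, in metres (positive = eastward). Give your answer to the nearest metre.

ΔE = 404 m

The local east axis at (φ, λ) is (−sin λ, cos λ, 0), so ΔE = −sin(27.2879°)·(-170) + cos(27.2879°)·367 = 404.10 m.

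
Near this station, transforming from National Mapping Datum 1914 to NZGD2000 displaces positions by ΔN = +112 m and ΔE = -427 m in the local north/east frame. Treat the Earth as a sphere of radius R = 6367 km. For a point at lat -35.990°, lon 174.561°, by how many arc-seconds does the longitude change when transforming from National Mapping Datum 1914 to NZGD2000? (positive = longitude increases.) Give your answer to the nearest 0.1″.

At latitude -35.990°, cos φ = 0.809120.
One radian of longitude at latitude φ spans R cos φ, so Δλ = ΔE / (R cos φ) = -427.0 / (6367000 × 0.809120) = -8.2886e-05 rad = -17.096″.

Δλ = -17.1″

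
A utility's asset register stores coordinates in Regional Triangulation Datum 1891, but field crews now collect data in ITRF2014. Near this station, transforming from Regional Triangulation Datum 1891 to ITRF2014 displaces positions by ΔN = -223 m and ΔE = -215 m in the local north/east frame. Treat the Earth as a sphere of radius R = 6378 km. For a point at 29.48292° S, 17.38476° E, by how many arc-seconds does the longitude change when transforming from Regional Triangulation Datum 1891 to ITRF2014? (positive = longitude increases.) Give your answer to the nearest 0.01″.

Δλ = -7.99″

At latitude -29.48292°, cos φ = 0.870502.
One radian of longitude at latitude φ spans R cos φ, so Δλ = ΔE / (R cos φ) = -215.0 / (6378000 × 0.870502) = -3.8724e-05 rad = -7.987″.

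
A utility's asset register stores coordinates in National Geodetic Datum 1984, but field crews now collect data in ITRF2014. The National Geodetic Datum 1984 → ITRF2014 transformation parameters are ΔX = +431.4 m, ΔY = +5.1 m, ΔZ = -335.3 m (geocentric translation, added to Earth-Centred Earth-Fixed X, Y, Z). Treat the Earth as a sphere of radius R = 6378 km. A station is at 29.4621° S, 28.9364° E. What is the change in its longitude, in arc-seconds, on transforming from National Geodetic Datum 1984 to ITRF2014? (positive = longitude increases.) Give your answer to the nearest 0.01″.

Δλ = -7.59″

sin φ = -0.491848, cos φ = 0.870681, sin λ = 0.483838, cos λ = 0.875157.
East component: ΔE = −sin λ·ΔX + cos λ·ΔY = −(0.483838)(431.4) + (0.875157)(5.1) = -204.26 m.
1° of latitude spans πR/180 = 111317 m; at latitude φ, 1° of longitude spans that × cos φ = 96921.7 m, so Δλ = -204.26 / 96921.7 × 3600 = -7.587″.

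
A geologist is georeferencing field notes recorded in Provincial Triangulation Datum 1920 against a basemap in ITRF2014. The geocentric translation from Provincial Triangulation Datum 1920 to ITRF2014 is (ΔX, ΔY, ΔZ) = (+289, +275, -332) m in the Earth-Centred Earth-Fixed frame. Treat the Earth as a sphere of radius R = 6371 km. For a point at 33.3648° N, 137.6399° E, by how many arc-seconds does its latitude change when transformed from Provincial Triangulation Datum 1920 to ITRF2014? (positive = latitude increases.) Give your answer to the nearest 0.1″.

Δφ = -8.5″

sin φ = 0.549968, cos φ = 0.835186, sin λ = 0.673788, cos λ = -0.738925.
North component: ΔN = −sin φ cos λ·ΔX − sin φ sin λ·ΔY + cos φ·ΔZ = −(0.549968)(-0.738925)(289) − (0.549968)(0.673788)(275) + (0.835186)(-332) = -261.74 m.
1° of latitude spans πR/180 = 111195 m, so Δφ = -261.74 / 111195 × 3600 = -8.474″.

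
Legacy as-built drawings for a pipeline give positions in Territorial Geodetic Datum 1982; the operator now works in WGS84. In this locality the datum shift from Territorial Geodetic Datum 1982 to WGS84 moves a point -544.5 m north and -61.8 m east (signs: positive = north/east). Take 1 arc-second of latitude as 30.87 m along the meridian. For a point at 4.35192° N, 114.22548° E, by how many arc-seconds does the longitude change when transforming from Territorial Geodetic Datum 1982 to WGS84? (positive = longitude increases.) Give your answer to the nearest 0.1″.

At latitude 4.35192°, cos φ = 0.997117.
1″ of longitude at this latitude = 30.87 × cos φ = 30.7810 m, so Δλ = -61.8 / 30.7810 = -2.008″.

Δλ = -2.0″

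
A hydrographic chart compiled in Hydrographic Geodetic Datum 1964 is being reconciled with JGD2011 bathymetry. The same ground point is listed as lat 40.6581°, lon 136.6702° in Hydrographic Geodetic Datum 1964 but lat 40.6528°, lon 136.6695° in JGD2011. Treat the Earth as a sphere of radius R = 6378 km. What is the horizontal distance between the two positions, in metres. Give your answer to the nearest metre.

593 m

Δφ = 40.6528° − 40.6581° = -0.0053°; Δλ = 136.6695° − 136.6702° = -0.0007°.
1° along a meridian = πR/180 = 111317 m.
ΔN = Δφ × 111317 = -590.0 m; ΔE = Δλ × 111317 × cos(40.6581°) = -0.0007 × 111317 × 0.758611 = -59.1 m.
Distance = √(ΔE² + ΔN²) = √((-59.1)² + (-590.0)²) = 592.9 m.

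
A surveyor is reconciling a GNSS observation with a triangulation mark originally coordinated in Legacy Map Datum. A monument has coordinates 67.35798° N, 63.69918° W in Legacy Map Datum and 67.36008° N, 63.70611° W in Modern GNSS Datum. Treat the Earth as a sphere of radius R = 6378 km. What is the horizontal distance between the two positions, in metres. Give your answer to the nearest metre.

Δφ = 67.36008° − 67.35798° = +0.00210°; Δλ = -63.70611° − -63.69918° = -0.00693°.
1° along a meridian = πR/180 = 111317 m.
ΔN = Δφ × 111317 = 233.8 m; ΔE = Δλ × 111317 × cos(67.35798°) = -0.00693 × 111317 × 0.384972 = -297.0 m.
Distance = √(ΔE² + ΔN²) = √((-297.0)² + 233.8²) = 377.9 m.

378 m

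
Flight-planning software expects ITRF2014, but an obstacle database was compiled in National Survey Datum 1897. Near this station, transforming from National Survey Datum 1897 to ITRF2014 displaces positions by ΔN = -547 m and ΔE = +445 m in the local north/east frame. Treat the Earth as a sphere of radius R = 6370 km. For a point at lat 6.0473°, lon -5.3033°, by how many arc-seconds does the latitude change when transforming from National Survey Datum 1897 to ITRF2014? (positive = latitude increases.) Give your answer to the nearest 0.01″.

On a sphere of radius R, 1 rad of latitude = R, so Δφ = ΔN / R = -547.0 / 6370000 = -8.5871e-05 rad = -17.712″.

Δφ = -17.71″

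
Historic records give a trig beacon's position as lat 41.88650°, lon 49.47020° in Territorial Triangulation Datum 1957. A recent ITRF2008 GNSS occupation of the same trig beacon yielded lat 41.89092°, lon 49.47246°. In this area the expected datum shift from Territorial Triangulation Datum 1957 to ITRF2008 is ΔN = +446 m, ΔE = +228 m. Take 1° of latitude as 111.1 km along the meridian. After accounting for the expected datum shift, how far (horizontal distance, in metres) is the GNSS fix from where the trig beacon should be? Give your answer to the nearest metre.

61 m

Observed coordinate differences: Δφ = +0.00442°, Δλ = +0.00226°.
Converting to metres (1° lat = 111100 m, cos φ = 0.744469): observed ΔN = 491.1 m, observed ΔE = 186.9 m.
Subtracting the expected shift leaves a residual of 491.1 − (446) = 45.1 m north and 186.9 − (228) = -41.1 m east.
Residual distance = √(45.1² + (-41.1)²) = 61.0 m.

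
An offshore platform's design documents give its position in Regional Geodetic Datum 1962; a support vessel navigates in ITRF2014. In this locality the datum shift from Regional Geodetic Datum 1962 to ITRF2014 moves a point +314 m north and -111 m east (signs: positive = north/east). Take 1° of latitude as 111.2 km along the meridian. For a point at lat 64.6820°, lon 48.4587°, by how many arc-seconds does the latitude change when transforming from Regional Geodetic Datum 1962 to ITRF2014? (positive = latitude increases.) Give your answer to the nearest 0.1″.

Δφ = 10.2″

1° of latitude = 111.2 km, so Δφ = 314.0 / 111200 = 0.0028237° = 10.165″.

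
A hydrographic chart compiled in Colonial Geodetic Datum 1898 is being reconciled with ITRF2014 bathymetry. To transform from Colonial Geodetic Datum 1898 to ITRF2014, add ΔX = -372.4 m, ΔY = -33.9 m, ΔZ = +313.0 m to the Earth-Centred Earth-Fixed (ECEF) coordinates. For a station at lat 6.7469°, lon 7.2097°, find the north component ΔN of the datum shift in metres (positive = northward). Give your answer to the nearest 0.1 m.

ΔN = 354.7 m

The local north axis is (−sin φ cos λ, −sin φ sin λ, cos φ), giving ΔN = 43.405 + 0.500 + 310.832 = 354.74 m.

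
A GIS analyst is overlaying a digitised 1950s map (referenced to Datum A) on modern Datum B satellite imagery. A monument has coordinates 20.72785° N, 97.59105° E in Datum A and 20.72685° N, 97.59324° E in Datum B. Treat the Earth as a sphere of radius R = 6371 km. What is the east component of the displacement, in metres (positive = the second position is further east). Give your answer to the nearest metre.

Δφ = 20.72685° − 20.72785° = -0.00100°; Δλ = 97.59324° − 97.59105° = +0.00219°.
1° along a meridian = πR/180 = 111195 m.
ΔN = Δφ × 111195 = -111.2 m; ΔE = Δλ × 111195 × cos(20.72785°) = +0.00219 × 111195 × 0.935272 = 227.8 m.

ΔE = 228 m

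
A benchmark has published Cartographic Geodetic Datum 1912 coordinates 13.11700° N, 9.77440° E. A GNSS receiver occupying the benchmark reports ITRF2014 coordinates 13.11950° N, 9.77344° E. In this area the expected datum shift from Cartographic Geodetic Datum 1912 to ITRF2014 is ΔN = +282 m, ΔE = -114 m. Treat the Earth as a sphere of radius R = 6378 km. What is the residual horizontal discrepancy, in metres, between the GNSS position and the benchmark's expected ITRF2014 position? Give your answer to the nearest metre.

11 m

Observed coordinate differences: Δφ = +0.00250°, Δλ = -0.00096°.
Converting to metres (1° lat = 111317 m, cos φ = 0.973909): observed ΔN = 278.3 m, observed ΔE = -104.1 m.
Subtracting the expected shift leaves a residual of 278.3 − (282) = -3.7 m north and -104.1 − (-114) = 9.9 m east.
Residual distance = √((-3.7)² + 9.9²) = 10.6 m.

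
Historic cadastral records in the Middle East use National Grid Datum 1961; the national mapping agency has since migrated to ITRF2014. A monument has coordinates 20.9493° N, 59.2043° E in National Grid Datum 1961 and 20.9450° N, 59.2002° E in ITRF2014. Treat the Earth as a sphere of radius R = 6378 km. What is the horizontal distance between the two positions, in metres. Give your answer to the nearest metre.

Δφ = 20.9450° − 20.9493° = -0.0043°; Δλ = 59.2002° − 59.2043° = -0.0041°.
1° along a meridian = πR/180 = 111317 m.
ΔN = Δφ × 111317 = -478.7 m; ΔE = Δλ × 111317 × cos(20.9493°) = -0.0041 × 111317 × 0.933897 = -426.2 m.
Distance = √(ΔE² + ΔN²) = √((-426.2)² + (-478.7)²) = 640.9 m.

641 m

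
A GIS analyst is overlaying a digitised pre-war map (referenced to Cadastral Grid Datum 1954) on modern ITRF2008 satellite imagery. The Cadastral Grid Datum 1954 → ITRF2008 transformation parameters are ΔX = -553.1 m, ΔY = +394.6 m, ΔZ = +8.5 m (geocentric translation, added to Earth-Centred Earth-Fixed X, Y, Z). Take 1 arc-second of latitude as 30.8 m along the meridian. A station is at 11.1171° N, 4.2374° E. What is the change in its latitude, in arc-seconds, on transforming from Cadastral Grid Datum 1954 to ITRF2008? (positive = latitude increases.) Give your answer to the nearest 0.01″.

Δφ = 3.54″

sin φ = 0.192815, cos φ = 0.981235, sin λ = 0.073889, cos λ = 0.997266.
North component: ΔN = −sin φ cos λ·ΔX − sin φ sin λ·ΔY + cos φ·ΔZ = −(0.192815)(0.997266)(-553.1) − (0.192815)(0.073889)(394.6) + (0.981235)(8.5) = 109.07 m.
1° of latitude spans 3600 × 30.80 = 110880 m, so Δφ = 109.07 / 110880 × 3600 = 3.541″.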